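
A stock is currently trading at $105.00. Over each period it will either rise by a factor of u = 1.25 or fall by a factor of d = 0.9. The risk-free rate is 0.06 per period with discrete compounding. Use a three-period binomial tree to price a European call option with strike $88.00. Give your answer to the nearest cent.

$32.65

Risk-neutral probability p = (1 + 0.06 − 0.9)/(1.25 − 0.9) = 0.1600/0.3500 = 0.4571
Terminal stock prices: S_uuu = 205.1, S_uud = 147.7, S_udd = 106.3, S_ddd = 76.55
Terminal payoffs (S − K): max(117.1, 0) = 117.1, max(59.66, 0) = 59.66, max(18.31, 0) = 18.31, max(-11.45, 0) = 0
Node uu (S = 164.1): V_uu = 1/1.06·[0.4571·117.0781 + 0.5429·59.6562] = 81.0436
Node ud (S = 118.1): V_ud = 1/1.06·[0.4571·59.6562 + 0.5429·18.3125] = 35.1061
Node dd (S = 85.05): V_dd = 1/1.06·[0.4571·18.3125 + 0.5429·0.0000] = 7.8976
Node u (S = 131.2): V_u = 1/1.06·[0.4571·81.0436 + 0.5429·35.1061] = 52.9303
Node d (S = 94.5): V_d = 1/1.06·[0.4571·35.1061 + 0.5429·7.8976] = 19.1847
Node 0 (S = 105): V_0 = 1/1.06·[0.4571·52.9303 + 0.5429·19.1847] = 32.6521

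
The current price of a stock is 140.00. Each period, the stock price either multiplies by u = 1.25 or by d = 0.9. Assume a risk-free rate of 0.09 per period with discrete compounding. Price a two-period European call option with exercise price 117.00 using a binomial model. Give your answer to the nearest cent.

Risk-neutral probability p = (1 + 0.09 − 0.9)/(1.25 − 0.9) = 0.1900/0.3500 = 0.5429
Terminal stock prices: S_uu = 218.8, S_ud = 157.5, S_dd = 113.4
Terminal payoffs (S − K): max(101.8, 0) = 101.8, max(40.5, 0) = 40.5, max(-3.6, 0) = 0
Node u (S = 175): V_u = 1/1.09·[0.5429·101.7500 + 0.4571·40.5000] = 67.6606
Node d (S = 126): V_d = 1/1.09·[0.5429·40.5000 + 0.4571·0.0000] = 20.1704
Node 0 (S = 140): V_0 = 1/1.09·[0.5429·67.6606 + 0.4571·20.1704] = 42.1567

42.16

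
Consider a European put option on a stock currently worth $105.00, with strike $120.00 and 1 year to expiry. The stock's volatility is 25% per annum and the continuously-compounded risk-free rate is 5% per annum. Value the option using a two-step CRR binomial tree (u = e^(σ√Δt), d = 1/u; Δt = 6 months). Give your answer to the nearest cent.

$16.95

CRR parameters: u = e^(σ√Δt) = e^(0.25·√0.5) = 1.1934, d = 1/u = 0.8380
Per-period rate: rΔt = 0.05·0.5 = 0.025, so R = e^0.025 = 1.0253
Risk-neutral probability p = (e^0.025 − 0.8380)/(1.1934 − 0.8380) = 0.1873/0.3554 = 0.5272
Terminal stock prices: S_uu = 149.5, S_ud = 105, S_dd = 73.73
Terminal payoffs (K − S): max(-29.53, 0) = 0, max(15, 0) = 15, max(46.27, 0) = 46.27
Node u (S = 125.3): V_u = e^(−0.025)·[0.5272·0.0000 + 0.4728·15.0000] = 6.9176
Node d (S = 87.99): V_d = e^(−0.025)·[0.5272·15.0000 + 0.4728·46.2702] = 29.0507
Node 0 (S = 105): V_0 = e^(−0.025)·[0.5272·6.9176 + 0.4728·29.0507] = 16.9540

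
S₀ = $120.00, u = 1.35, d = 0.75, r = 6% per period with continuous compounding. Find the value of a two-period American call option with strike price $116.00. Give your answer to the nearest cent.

$27.04

Risk-neutral probability p = (e^0.06 − 0.75)/(1.35 − 0.75) = 0.3118/0.6000 = 0.5197
Terminal stock prices: S_uu = 218.7, S_ud = 121.5, S_dd = 67.5
Terminal payoffs (S − K): max(102.7, 0) = 102.7, max(5.5, 0) = 5.5, max(-48.5, 0) = 0
Node u (S = 162): continuation = e^(−0.06)·[0.5197·102.7000 + 0.4803·5.5000] = 52.7553; exercise value = 46.0000 ≤ continuation, so V_u = 52.7553
Node d (S = 90): continuation = e^(−0.06)·[0.5197·5.5000 + 0.4803·0.0000] = 2.6920; exercise value = 0.0000 ≤ continuation, so V_d = 2.6920
Node 0 (S = 120): continuation = e^(−0.06)·[0.5197·52.7553 + 0.4803·2.6920] = 27.0393; exercise value = 4.0000 ≤ continuation, so V_0 = 27.0393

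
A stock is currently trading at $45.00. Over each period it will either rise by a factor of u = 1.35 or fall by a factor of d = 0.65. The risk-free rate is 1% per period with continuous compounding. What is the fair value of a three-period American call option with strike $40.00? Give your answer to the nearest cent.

Risk-neutral probability p = (e^0.01 − 0.65)/(1.35 − 0.65) = 0.3601/0.7000 = 0.5144
Terminal stock prices: S_uuu = 110.7, S_uud = 53.31, S_udd = 25.67, S_ddd = 12.36
Terminal payoffs (S − K): max(70.72, 0) = 70.72, max(13.31, 0) = 13.31, max(-14.33, 0) = 0, max(-27.64, 0) = 0
Node uu (S = 82.01): continuation = e^(−0.01)·[0.5144·70.7169 + 0.4856·13.3081] = 42.4105; exercise value = 42.0125 ≤ continuation, so V_uu = 42.4105
Node ud (S = 39.49): continuation = e^(−0.01)·[0.5144·13.3081 + 0.4856·0.0000] = 6.7770; exercise value = 0.0000 ≤ continuation, so V_ud = 6.7770
Node dd (S = 19.01): continuation = e^(−0.01)·[0.5144·0.0000 + 0.4856·0.0000] = 0.0000; exercise value = 0.0000 ≤ continuation, so V_dd = 0.0000
Node u (S = 60.75): continuation = e^(−0.01)·[0.5144·42.4105 + 0.4856·6.7770] = 24.8556; exercise value = 20.7500 ≤ continuation, so V_u = 24.8556
Node d (S = 29.25): continuation = e^(−0.01)·[0.5144·6.7770 + 0.4856·0.0000] = 3.4511; exercise value = 0.0000 ≤ continuation, so V_d = 3.4511
Node 0 (S = 45): continuation = e^(−0.01)·[0.5144·24.8556 + 0.4856·3.4511] = 14.3168; exercise value = 5.0000 ≤ continuation, so V_0 = 14.3168

$14.32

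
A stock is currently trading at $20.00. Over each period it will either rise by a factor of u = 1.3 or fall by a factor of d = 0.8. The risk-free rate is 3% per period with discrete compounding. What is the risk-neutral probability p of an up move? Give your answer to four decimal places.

Risk-neutral probability p = (1 + 0.03 − 0.8)/(1.3 − 0.8) = 0.2300/0.5000 = 0.4600

p = 0.4600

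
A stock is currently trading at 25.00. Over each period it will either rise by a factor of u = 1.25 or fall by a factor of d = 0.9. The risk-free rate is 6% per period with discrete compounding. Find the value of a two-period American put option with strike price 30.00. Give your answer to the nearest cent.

Risk-neutral probability p = (1 + 0.06 − 0.9)/(1.25 − 0.9) = 0.1600/0.3500 = 0.4571
Terminal stock prices: S_uu = 39.06, S_ud = 28.12, S_dd = 20.25
Terminal payoffs (K − S): max(-9.062, 0) = 0, max(1.875, 0) = 1.875, max(9.75, 0) = 9.75
Node u (S = 31.25): continuation = 1/1.06·[0.4571·0.0000 + 0.5429·1.8750] = 0.9602; exercise value = 0.0000 ≤ continuation, so V_u = 0.9602
Node d (S = 22.5): continuation = 1/1.06·[0.4571·1.8750 + 0.5429·9.7500] = 5.8019; exercise value = 7.5000 > continuation, so V_d = 7.5000 (exercise)
Node 0 (S = 25): continuation = 1/1.06·[0.4571·0.9602 + 0.5429·7.5000] = 4.2551; exercise value = 5.0000 > continuation, so V_0 = 5.0000 (exercise)

5.00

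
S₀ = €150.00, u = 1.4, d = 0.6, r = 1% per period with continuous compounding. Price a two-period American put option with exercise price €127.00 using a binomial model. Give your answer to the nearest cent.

€18.10

Risk-neutral probability p = (e^0.01 − 0.6)/(1.4 − 0.6) = 0.4101/0.8000 = 0.5126
Terminal stock prices: S_uu = 294, S_ud = 126, S_dd = 54
Terminal payoffs (K − S): max(-167, 0) = 0, max(1, 0) = 1, max(73, 0) = 73
Node u (S = 210): continuation = e^(−0.01)·[0.5126·0.0000 + 0.4874·1.0000] = 0.4826; exercise value = 0.0000 ≤ continuation, so V_u = 0.4826
Node d (S = 90): continuation = e^(−0.01)·[0.5126·1.0000 + 0.4874·73.0000] = 35.7363; exercise value = 37.0000 > continuation, so V_d = 37.0000 (exercise)
Node 0 (S = 150): continuation = e^(−0.01)·[0.5126·0.4826 + 0.4874·37.0000] = 18.1006; exercise value = 0.0000 ≤ continuation, so V_0 = 18.1006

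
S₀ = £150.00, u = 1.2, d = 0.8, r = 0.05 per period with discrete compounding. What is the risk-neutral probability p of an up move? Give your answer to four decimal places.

p = 0.6250

Risk-neutral probability p = (1 + 0.05 − 0.8)/(1.2 − 0.8) = 0.2500/0.4000 = 0.6250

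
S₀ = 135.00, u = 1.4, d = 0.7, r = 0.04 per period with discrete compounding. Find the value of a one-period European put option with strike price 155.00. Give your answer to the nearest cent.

Risk-neutral probability p = (1 + 0.04 − 0.7)/(1.4 − 0.7) = 0.3400/0.7000 = 0.4857
Terminal stock prices: S_u = 189, S_d = 94.5
Terminal payoffs (K − S): max(-34, 0) = 0, max(60.5, 0) = 60.5
Node 0 (S = 135): V_0 = 1/1.04·[0.4857·0.0000 + 0.5143·60.5000] = 29.9176

29.92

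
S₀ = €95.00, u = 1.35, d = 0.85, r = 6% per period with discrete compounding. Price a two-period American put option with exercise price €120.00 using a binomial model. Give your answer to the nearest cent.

€25.00

Risk-neutral probability p = (1 + 0.06 − 0.85)/(1.35 − 0.85) = 0.2100/0.5000 = 0.4200
Terminal stock prices: S_uu = 173.1, S_ud = 109, S_dd = 68.64
Terminal payoffs (K − S): max(-53.14, 0) = 0, max(10.99, 0) = 10.99, max(51.36, 0) = 51.36
Node u (S = 128.2): continuation = 1/1.06·[0.4200·0.0000 + 0.5800·10.9875] = 6.0120; exercise value = 0.0000 ≤ continuation, so V_u = 6.0120
Node d (S = 80.75): continuation = 1/1.06·[0.4200·10.9875 + 0.5800·51.3625] = 32.4575; exercise value = 39.2500 > continuation, so V_d = 39.2500 (exercise)
Node 0 (S = 95): continuation = 1/1.06·[0.4200·6.0120 + 0.5800·39.2500] = 23.8585; exercise value = 25.0000 > continuation, so V_0 = 25.0000 (exercise)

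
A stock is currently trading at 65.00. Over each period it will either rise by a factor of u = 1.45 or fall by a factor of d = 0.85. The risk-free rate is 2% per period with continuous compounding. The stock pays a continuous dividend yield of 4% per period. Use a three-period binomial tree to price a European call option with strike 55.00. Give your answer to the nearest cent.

12.67

Per-period risk-free factor R = e^0.02 = 1.0202; dividend-adjusted growth = e^(0.02−0.04) = 0.9802.
Risk-neutral probability p = (0.9802 − 0.85)/(1.45 − 0.85) = 0.1302/0.6000 = 0.2170
Terminal stock prices: S_uuu = 198.2, S_uud = 116.2, S_udd = 68.1, S_ddd = 39.92
Terminal payoffs (S − K): max(143.2, 0) = 143.2, max(61.16, 0) = 61.16, max(13.1, 0) = 13.1, max(-15.08, 0) = 0
Node uu (S = 136.7): V_uu = e^(−0.02)·[0.2170·143.1606 + 0.7830·61.1631] = 77.3930
Node ud (S = 80.11): V_ud = e^(−0.02)·[0.2170·61.1631 + 0.7830·13.0956] = 23.0603
Node dd (S = 46.96): V_dd = e^(−0.02)·[0.2170·13.0956 + 0.7830·0.0000] = 2.7855
Node u (S = 94.25): V_u = e^(−0.02)·[0.2170·77.3930 + 0.7830·23.0603] = 34.1603
Node d (S = 55.25): V_d = e^(−0.02)·[0.2170·23.0603 + 0.7830·2.7855] = 7.0428
Node 0 (S = 65): V_0 = e^(−0.02)·[0.2170·34.1603 + 0.7830·7.0428] = 12.6712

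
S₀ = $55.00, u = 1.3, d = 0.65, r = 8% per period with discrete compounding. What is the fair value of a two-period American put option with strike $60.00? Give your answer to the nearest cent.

Risk-neutral probability p = (1 + 0.08 − 0.65)/(1.3 − 0.65) = 0.4300/0.6500 = 0.6615
Terminal stock prices: S_uu = 92.95, S_ud = 46.48, S_dd = 23.24
Terminal payoffs (K − S): max(-32.95, 0) = 0, max(13.52, 0) = 13.52, max(36.76, 0) = 36.76
Node u (S = 71.5): continuation = 1/1.08·[0.6615·0.0000 + 0.3385·13.5250] = 4.2386; exercise value = 0.0000 ≤ continuation, so V_u = 4.2386
Node d (S = 35.75): continuation = 1/1.08·[0.6615·13.5250 + 0.3385·36.7625] = 19.8056; exercise value = 24.2500 > continuation, so V_d = 24.2500 (exercise)
Node 0 (S = 55): continuation = 1/1.08·[0.6615·4.2386 + 0.3385·24.2500] = 10.1960; exercise value = 5.0000 ≤ continuation, so V_0 = 10.1960

$10.20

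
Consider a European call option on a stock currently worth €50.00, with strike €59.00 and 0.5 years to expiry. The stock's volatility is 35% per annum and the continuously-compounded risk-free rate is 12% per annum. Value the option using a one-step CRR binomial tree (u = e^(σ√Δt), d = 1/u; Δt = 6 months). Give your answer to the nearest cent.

CRR parameters: u = e^(σ√Δt) = e^(0.35·√0.5) = 1.2808, d = 1/u = 0.7808
Per-period rate: rΔt = 0.12·0.5 = 0.06, so R = e^0.06 = 1.0618
Risk-neutral probability p = (e^0.06 − 0.7808)/(1.2808 − 0.7808) = 0.2811/0.5000 = 0.5621
Terminal stock prices: S_u = 64.04, S_d = 39.04
Terminal payoffs (S − K): max(5.04, 0) = 5.04, max(-19.96, 0) = 0
Node 0 (S = 50): V_0 = e^(−0.06)·[0.5621·5.0402 + 0.4379·0.0000] = 2.6681

€2.67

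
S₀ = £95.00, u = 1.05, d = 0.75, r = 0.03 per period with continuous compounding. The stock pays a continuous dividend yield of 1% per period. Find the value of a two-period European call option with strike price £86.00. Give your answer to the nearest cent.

£14.31

Per-period risk-free factor R = e^0.03 = 1.0305; dividend-adjusted growth = e^(0.03−0.01) = 1.0202.
Risk-neutral probability p = (1.0202 − 0.75)/(1.05 − 0.75) = 0.2702/0.3000 = 0.9007
Terminal stock prices: S_uu = 104.7, S_ud = 74.81, S_dd = 53.44
Terminal payoffs (S − K): max(18.74, 0) = 18.74, max(-11.19, 0) = 0, max(-32.56, 0) = 0
Node u (S = 99.75): V_u = e^(−0.03)·[0.9007·18.7375 + 0.0993·0.0000] = 16.3776
Node d (S = 71.25): V_d = e^(−0.03)·[0.9007·0.0000 + 0.0993·0.0000] = 0.0000
Node 0 (S = 95): V_0 = e^(−0.03)·[0.9007·16.3776 + 0.0993·0.0000] = 14.3148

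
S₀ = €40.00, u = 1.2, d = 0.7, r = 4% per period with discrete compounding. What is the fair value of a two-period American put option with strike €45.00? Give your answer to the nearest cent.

Risk-neutral probability p = (1 + 0.04 − 0.7)/(1.2 − 0.7) = 0.3400/0.5000 = 0.6800
Terminal stock prices: S_uu = 57.6, S_ud = 33.6, S_dd = 19.6
Terminal payoffs (K − S): max(-12.6, 0) = 0, max(11.4, 0) = 11.4, max(25.4, 0) = 25.4
Node u (S = 48): continuation = 1/1.04·[0.6800·0.0000 + 0.3200·11.4000] = 3.5077; exercise value = 0.0000 ≤ continuation, so V_u = 3.5077
Node d (S = 28): continuation = 1/1.04·[0.6800·11.4000 + 0.3200·25.4000] = 15.2692; exercise value = 17.0000 > continuation, so V_d = 17.0000 (exercise)
Node 0 (S = 40): continuation = 1/1.04·[0.6800·3.5077 + 0.3200·17.0000] = 7.5243; exercise value = 5.0000 ≤ continuation, so V_0 = 7.5243

€7.52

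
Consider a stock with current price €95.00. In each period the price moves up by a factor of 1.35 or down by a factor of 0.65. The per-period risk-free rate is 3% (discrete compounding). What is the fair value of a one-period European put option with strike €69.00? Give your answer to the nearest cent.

€3.22

Risk-neutral probability p = (1 + 0.03 − 0.65)/(1.35 − 0.65) = 0.3800/0.7000 = 0.5429
Terminal stock prices: S_u = 128.2, S_d = 61.75
Terminal payoffs (K − S): max(-59.25, 0) = 0, max(7.25, 0) = 7.25
Node 0 (S = 95): V_0 = 1/1.03·[0.5429·0.0000 + 0.4571·7.2500] = 3.2178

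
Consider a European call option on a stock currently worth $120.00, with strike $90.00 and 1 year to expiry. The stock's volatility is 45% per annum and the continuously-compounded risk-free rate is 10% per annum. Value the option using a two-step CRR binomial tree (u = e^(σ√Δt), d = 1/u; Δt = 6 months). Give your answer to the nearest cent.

CRR parameters: u = e^(σ√Δt) = e^(0.45·√0.5) = 1.3746, d = 1/u = 0.7275
Per-period rate: rΔt = 0.1·0.5 = 0.05, so R = e^0.05 = 1.0513
Risk-neutral probability p = (e^0.05 − 0.7275)/(1.3746 − 0.7275) = 0.3238/0.6472 = 0.5003
Terminal stock prices: S_uu = 226.8, S_ud = 120, S_dd = 63.5
Terminal payoffs (S − K): max(136.8, 0) = 136.8, max(30, 0) = 30, max(-26.5, 0) = 0
Node u (S = 165): V_u = e^(−0.05)·[0.5003·136.7590 + 0.4997·30.0000] = 79.3472
Node d (S = 87.3): V_d = e^(−0.05)·[0.5003·30.0000 + 0.4997·0.0000] = 14.2780
Node 0 (S = 120): V_0 = e^(−0.05)·[0.5003·79.3472 + 0.4997·14.2780] = 44.5503

$44.55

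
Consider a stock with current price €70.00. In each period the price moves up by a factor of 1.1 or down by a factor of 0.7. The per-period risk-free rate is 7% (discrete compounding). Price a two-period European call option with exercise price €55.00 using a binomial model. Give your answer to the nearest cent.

€22.20

Risk-neutral probability p = (1 + 0.07 − 0.7)/(1.1 − 0.7) = 0.3700/0.4000 = 0.9250
Terminal stock prices: S_uu = 84.7, S_ud = 53.9, S_dd = 34.3
Terminal payoffs (S − K): max(29.7, 0) = 29.7, max(-1.1, 0) = 0, max(-20.7, 0) = 0
Node u (S = 77): V_u = 1/1.07·[0.9250·29.7000 + 0.0750·0.0000] = 25.6752
Node d (S = 49): V_d = 1/1.07·[0.9250·0.0000 + 0.0750·0.0000] = 0.0000
Node 0 (S = 70): V_0 = 1/1.07·[0.9250·25.6752 + 0.0750·0.0000] = 22.1959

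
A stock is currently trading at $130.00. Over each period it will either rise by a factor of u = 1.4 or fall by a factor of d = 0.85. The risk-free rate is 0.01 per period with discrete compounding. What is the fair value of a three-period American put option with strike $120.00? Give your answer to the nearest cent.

$13.90

Risk-neutral probability p = (1 + 0.01 − 0.85)/(1.4 − 0.85) = 0.1600/0.5500 = 0.2909
Terminal stock prices: S_uuu = 356.7, S_uud = 216.6, S_udd = 131.5, S_ddd = 79.84
Terminal payoffs (K − S): max(-236.7, 0) = 0, max(-96.58, 0) = 0, max(-11.49, 0) = 0, max(40.16, 0) = 40.16
Node uu (S = 254.8): continuation = 1/1.01·[0.2909·0.0000 + 0.7091·0.0000] = 0.0000; exercise value = 0.0000 ≤ continuation, so V_uu = 0.0000
Node ud (S = 154.7): continuation = 1/1.01·[0.2909·0.0000 + 0.7091·0.0000] = 0.0000; exercise value = 0.0000 ≤ continuation, so V_ud = 0.0000
Node dd (S = 93.92): continuation = 1/1.01·[0.2909·0.0000 + 0.7091·40.1638] = 28.1978; exercise value = 26.0750 ≤ continuation, so V_dd = 28.1978
Node u (S = 182): continuation = 1/1.01·[0.2909·0.0000 + 0.7091·0.0000] = 0.0000; exercise value = 0.0000 ≤ continuation, so V_u = 0.0000
Node d (S = 110.5): continuation = 1/1.01·[0.2909·0.0000 + 0.7091·28.1978] = 19.7968; exercise value = 9.5000 ≤ continuation, so V_d = 19.7968
Node 0 (S = 130): continuation = 1/1.01·[0.2909·0.0000 + 0.7091·19.7968] = 13.8988; exercise value = 0.0000 ≤ continuation, so V_0 = 13.8988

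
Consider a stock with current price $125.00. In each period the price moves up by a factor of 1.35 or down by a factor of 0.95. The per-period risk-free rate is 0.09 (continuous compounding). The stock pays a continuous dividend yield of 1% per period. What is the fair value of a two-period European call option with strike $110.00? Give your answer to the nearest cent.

Per-period risk-free factor R = e^0.09 = 1.0942; dividend-adjusted growth = e^(0.09−0.01) = 1.0833.
Risk-neutral probability p = (1.0833 − 0.95)/(1.35 − 0.95) = 0.1333/0.4000 = 0.3332
Terminal stock prices: S_uu = 227.8, S_ud = 160.3, S_dd = 112.8
Terminal payoffs (S − K): max(117.8, 0) = 117.8, max(50.31, 0) = 50.31, max(2.812, 0) = 2.812
Node u (S = 168.8): V_u = e^(−0.09)·[0.3332·117.8125 + 0.6668·50.3125] = 66.5385
Node d (S = 118.8): V_d = e^(−0.09)·[0.3332·50.3125 + 0.6668·2.8125] = 17.0360
Node 0 (S = 125): V_0 = e^(−0.09)·[0.3332·66.5385 + 0.6668·17.0360] = 30.6451

$30.65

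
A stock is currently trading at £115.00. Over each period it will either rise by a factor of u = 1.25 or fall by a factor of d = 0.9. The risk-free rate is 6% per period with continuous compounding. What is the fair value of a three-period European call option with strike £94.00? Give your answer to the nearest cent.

£37.80

Risk-neutral probability p = (e^0.06 − 0.9)/(1.25 − 0.9) = 0.1618/0.3500 = 0.4624
Terminal stock prices: S_uuu = 224.6, S_uud = 161.7, S_udd = 116.4, S_ddd = 83.84
Terminal payoffs (S − K): max(130.6, 0) = 130.6, max(67.72, 0) = 67.72, max(22.44, 0) = 22.44, max(-10.16, 0) = 0
Node uu (S = 179.7): V_uu = e^(−0.06)·[0.4624·130.6094 + 0.5376·67.7188] = 91.1616
Node ud (S = 129.4): V_ud = e^(−0.06)·[0.4624·67.7188 + 0.5376·22.4375] = 40.8491
Node dd (S = 93.15): V_dd = e^(−0.06)·[0.4624·22.4375 + 0.5376·0.0000] = 9.7707
Node u (S = 143.8): V_u = e^(−0.06)·[0.4624·91.1616 + 0.5376·40.8491] = 60.3795
Node d (S = 103.5): V_d = e^(−0.06)·[0.4624·40.8491 + 0.5376·9.7707] = 22.7352
Node 0 (S = 115): V_0 = e^(−0.06)·[0.4624·60.3795 + 0.5376·22.7352] = 37.8039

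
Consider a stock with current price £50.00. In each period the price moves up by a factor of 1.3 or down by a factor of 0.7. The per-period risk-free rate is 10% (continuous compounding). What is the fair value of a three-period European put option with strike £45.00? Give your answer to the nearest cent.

£2.79

Risk-neutral probability p = (e^0.1 − 0.7)/(1.3 − 0.7) = 0.4052/0.6000 = 0.6753
Terminal stock prices: S_uuu = 109.9, S_uud = 59.15, S_udd = 31.85, S_ddd = 17.15
Terminal payoffs (K − S): max(-64.85, 0) = 0, max(-14.15, 0) = 0, max(13.15, 0) = 13.15, max(27.85, 0) = 27.85
Node uu (S = 84.5): V_uu = e^(−0.1)·[0.6753·0.0000 + 0.3247·0.0000] = 0.0000
Node ud (S = 45.5): V_ud = e^(−0.1)·[0.6753·0.0000 + 0.3247·13.1500] = 3.8637
Node dd (S = 24.5): V_dd = e^(−0.1)·[0.6753·13.1500 + 0.3247·27.8500] = 16.2177
Node u (S = 65): V_u = e^(−0.1)·[0.6753·0.0000 + 0.3247·3.8637] = 1.1352
Node d (S = 35): V_d = e^(−0.1)·[0.6753·3.8637 + 0.3247·16.2177] = 7.1258
Node 0 (S = 50): V_0 = e^(−0.1)·[0.6753·1.1352 + 0.3247·7.1258] = 2.7873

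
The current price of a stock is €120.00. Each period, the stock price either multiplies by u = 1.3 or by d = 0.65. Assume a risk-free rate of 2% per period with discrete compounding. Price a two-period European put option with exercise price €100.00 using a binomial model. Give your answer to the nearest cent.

Risk-neutral probability p = (1 + 0.02 − 0.65)/(1.3 − 0.65) = 0.3700/0.6500 = 0.5692
Terminal stock prices: S_uu = 202.8, S_ud = 101.4, S_dd = 50.7
Terminal payoffs (K − S): max(-102.8, 0) = 0, max(-1.4, 0) = 0, max(49.3, 0) = 49.3
Node u (S = 156): V_u = 1/1.02·[0.5692·0.0000 + 0.4308·0.0000] = 0.0000
Node d (S = 78): V_d = 1/1.02·[0.5692·0.0000 + 0.4308·49.3000] = 20.8205
Node 0 (S = 120): V_0 = 1/1.02·[0.5692·0.0000 + 0.4308·20.8205] = 8.7930

€8.79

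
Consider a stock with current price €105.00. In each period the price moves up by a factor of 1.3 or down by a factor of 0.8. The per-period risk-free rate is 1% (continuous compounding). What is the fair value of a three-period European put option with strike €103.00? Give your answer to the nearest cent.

€15.75

Risk-neutral probability p = (e^0.01 − 0.8)/(1.3 − 0.8) = 0.2101/0.5000 = 0.4201
Terminal stock prices: S_uuu = 230.7, S_uud = 142, S_udd = 87.36, S_ddd = 53.76
Terminal payoffs (K − S): max(-127.7, 0) = 0, max(-38.96, 0) = 0, max(15.64, 0) = 15.64, max(49.24, 0) = 49.24
Node uu (S = 177.5): V_uu = e^(−0.01)·[0.4201·0.0000 + 0.5799·0.0000] = 0.0000
Node ud (S = 109.2): V_ud = e^(−0.01)·[0.4201·0.0000 + 0.5799·15.6400] = 8.9794
Node dd (S = 67.2): V_dd = e^(−0.01)·[0.4201·15.6400 + 0.5799·49.2400] = 34.7751
Node u (S = 136.5): V_u = e^(−0.01)·[0.4201·0.0000 + 0.5799·8.9794] = 5.1553
Node d (S = 84): V_d = e^(−0.01)·[0.4201·8.9794 + 0.5799·34.7751] = 23.7001
Node 0 (S = 105): V_0 = e^(−0.01)·[0.4201·5.1553 + 0.5799·23.7001] = 15.7512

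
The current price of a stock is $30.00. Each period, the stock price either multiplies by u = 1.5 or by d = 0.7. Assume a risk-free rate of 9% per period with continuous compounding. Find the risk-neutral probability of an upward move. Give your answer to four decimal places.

p = 0.4927

Risk-neutral probability p = (e^0.09 − 0.7)/(1.5 − 0.7) = 0.3942/0.8000 = 0.4927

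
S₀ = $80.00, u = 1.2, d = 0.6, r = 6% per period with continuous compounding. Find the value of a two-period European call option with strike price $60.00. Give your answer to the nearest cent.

Risk-neutral probability p = (e^0.06 − 0.6)/(1.2 − 0.6) = 0.4618/0.6000 = 0.7697
Terminal stock prices: S_uu = 115.2, S_ud = 57.6, S_dd = 28.8
Terminal payoffs (S − K): max(55.2, 0) = 55.2, max(-2.4, 0) = 0, max(-31.2, 0) = 0
Node u (S = 96): V_u = e^(−0.06)·[0.7697·55.2000 + 0.2303·0.0000] = 40.0146
Node d (S = 48): V_d = e^(−0.06)·[0.7697·0.0000 + 0.2303·0.0000] = 0.0000
Node 0 (S = 80): V_0 = e^(−0.06)·[0.7697·40.0146 + 0.2303·0.0000] = 29.0067

$29.01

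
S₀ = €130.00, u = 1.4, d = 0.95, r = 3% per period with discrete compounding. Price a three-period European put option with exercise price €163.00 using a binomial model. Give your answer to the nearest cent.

€26.22

Risk-neutral probability p = (1 + 0.03 − 0.95)/(1.4 − 0.95) = 0.0800/0.4500 = 0.1778
Terminal stock prices: S_uuu = 356.7, S_uud = 242.1, S_udd = 164.3, S_ddd = 111.5
Terminal payoffs (K − S): max(-193.7, 0) = 0, max(-79.06, 0) = 0, max(-1.255, 0) = 0, max(51.54, 0) = 51.54
Node uu (S = 254.8): V_uu = 1/1.03·[0.1778·0.0000 + 0.8222·0.0000] = 0.0000
Node ud (S = 172.9): V_ud = 1/1.03·[0.1778·0.0000 + 0.8222·0.0000] = 0.0000
Node dd (S = 117.3): V_dd = 1/1.03·[0.1778·0.0000 + 0.8222·51.5413] = 41.1440
Node u (S = 182): V_u = 1/1.03·[0.1778·0.0000 + 0.8222·0.0000] = 0.0000
Node d (S = 123.5): V_d = 1/1.03·[0.1778·0.0000 + 0.8222·41.1440] = 32.8442
Node 0 (S = 130): V_0 = 1/1.03·[0.1778·0.0000 + 0.8222·32.8442] = 26.2187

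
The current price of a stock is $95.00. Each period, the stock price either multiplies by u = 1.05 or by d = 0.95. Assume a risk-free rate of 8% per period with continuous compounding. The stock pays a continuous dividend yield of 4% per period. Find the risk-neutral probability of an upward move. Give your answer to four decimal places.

p = 0.9081

Per-period risk-free factor R = e^0.08 = 1.0833; dividend-adjusted growth = e^(0.08−0.04) = 1.0408.
Risk-neutral probability p = (1.0408 − 0.95)/(1.05 − 0.95) = 0.0908/0.1000 = 0.9081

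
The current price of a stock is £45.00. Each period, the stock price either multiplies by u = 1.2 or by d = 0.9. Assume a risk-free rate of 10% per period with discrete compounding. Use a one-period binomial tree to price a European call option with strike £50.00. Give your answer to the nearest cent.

£2.42

Risk-neutral probability p = (1 + 0.1 − 0.9)/(1.2 − 0.9) = 0.2000/0.3000 = 0.6667
Terminal stock prices: S_u = 54, S_d = 40.5
Terminal payoffs (S − K): max(4, 0) = 4, max(-9.5, 0) = 0
Node 0 (S = 45): V_0 = 1/1.1·[0.6667·4.0000 + 0.3333·0.0000] = 2.4242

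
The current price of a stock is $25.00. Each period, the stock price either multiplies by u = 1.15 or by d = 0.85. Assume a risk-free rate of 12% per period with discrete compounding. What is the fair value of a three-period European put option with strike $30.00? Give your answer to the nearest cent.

Risk-neutral probability p = (1 + 0.12 − 0.85)/(1.15 − 0.85) = 0.2700/0.3000 = 0.9000
Terminal stock prices: S_uuu = 38.02, S_uud = 28.1, S_udd = 20.77, S_ddd = 15.35
Terminal payoffs (K − S): max(-8.022, 0) = 0, max(1.897, 0) = 1.897, max(9.228, 0) = 9.228, max(14.65, 0) = 14.65
Node uu (S = 33.06): V_uu = 1/1.12·[0.9000·0.0000 + 0.1000·1.8969] = 0.1694
Node ud (S = 24.44): V_ud = 1/1.12·[0.9000·1.8969 + 0.1000·9.2281] = 2.3482
Node dd (S = 18.06): V_dd = 1/1.12·[0.9000·9.2281 + 0.1000·14.6469] = 8.7232
Node u (S = 28.75): V_u = 1/1.12·[0.9000·0.1694 + 0.1000·2.3482] = 0.3458
Node d (S = 21.25): V_d = 1/1.12·[0.9000·2.3482 + 0.1000·8.7232] = 2.6658
Node 0 (S = 25): V_0 = 1/1.12·[0.9000·0.3458 + 0.1000·2.6658] = 0.5159

$0.52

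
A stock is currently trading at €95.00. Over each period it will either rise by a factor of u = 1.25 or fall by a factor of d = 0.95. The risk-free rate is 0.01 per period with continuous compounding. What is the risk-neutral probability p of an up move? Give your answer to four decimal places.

p = 0.2002

Risk-neutral probability p = (e^0.01 − 0.95)/(1.25 − 0.95) = 0.0601/0.3000 = 0.2002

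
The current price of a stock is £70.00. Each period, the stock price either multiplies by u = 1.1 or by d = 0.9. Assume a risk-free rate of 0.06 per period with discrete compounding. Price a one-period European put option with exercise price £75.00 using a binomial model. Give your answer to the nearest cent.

£2.26

Risk-neutral probability p = (1 + 0.06 − 0.9)/(1.1 − 0.9) = 0.1600/0.2000 = 0.8000
Terminal stock prices: S_u = 77, S_d = 63
Terminal payoffs (K − S): max(-2, 0) = 0, max(12, 0) = 12
Node 0 (S = 70): V_0 = 1/1.06·[0.8000·0.0000 + 0.2000·12.0000] = 2.2642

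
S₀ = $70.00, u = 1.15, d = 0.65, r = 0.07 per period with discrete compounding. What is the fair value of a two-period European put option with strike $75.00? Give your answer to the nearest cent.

$6.34

Risk-neutral probability p = (1 + 0.07 − 0.65)/(1.15 − 0.65) = 0.4200/0.5000 = 0.8400
Terminal stock prices: S_uu = 92.57, S_ud = 52.33, S_dd = 29.58
Terminal payoffs (K − S): max(-17.57, 0) = 0, max(22.67, 0) = 22.67, max(45.42, 0) = 45.42
Node u (S = 80.5): V_u = 1/1.07·[0.8400·0.0000 + 0.1600·22.6750] = 3.3907
Node d (S = 45.5): V_d = 1/1.07·[0.8400·22.6750 + 0.1600·45.4250] = 24.5935
Node 0 (S = 70): V_0 = 1/1.07·[0.8400·3.3907 + 0.1600·24.5935] = 6.3393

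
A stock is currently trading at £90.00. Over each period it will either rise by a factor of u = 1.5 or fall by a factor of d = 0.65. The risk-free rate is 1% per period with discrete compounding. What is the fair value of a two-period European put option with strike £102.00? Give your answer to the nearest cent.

Risk-neutral probability p = (1 + 0.01 − 0.65)/(1.5 − 0.65) = 0.3600/0.8500 = 0.4235
Terminal stock prices: S_uu = 202.5, S_ud = 87.75, S_dd = 38.03
Terminal payoffs (K − S): max(-100.5, 0) = 0, max(14.25, 0) = 14.25, max(63.97, 0) = 63.97
Node u (S = 135): V_u = 1/1.01·[0.4235·0.0000 + 0.5765·14.2500] = 8.1334
Node d (S = 58.5): V_d = 1/1.01·[0.4235·14.2500 + 0.5765·63.9750] = 42.4901
Node 0 (S = 90): V_0 = 1/1.01·[0.4235·8.1334 + 0.5765·42.4901] = 27.6624

£27.66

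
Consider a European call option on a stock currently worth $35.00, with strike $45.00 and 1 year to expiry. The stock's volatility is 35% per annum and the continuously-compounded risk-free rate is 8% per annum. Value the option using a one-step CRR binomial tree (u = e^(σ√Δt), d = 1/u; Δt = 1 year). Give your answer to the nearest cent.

CRR parameters: u = e^(σ√Δt) = e^(0.35·√1) = 1.4191, d = 1/u = 0.7047
Per-period rate: rΔt = 0.08·1 = 0.08, so R = e^0.08 = 1.0833
Risk-neutral probability p = (e^0.08 − 0.7047)/(1.4191 − 0.7047) = 0.3786/0.7144 = 0.5300
Terminal stock prices: S_u = 49.67, S_d = 24.66
Terminal payoffs (S − K): max(4.667, 0) = 4.667, max(-20.34, 0) = 0
Node 0 (S = 35): V_0 = e^(−0.08)·[0.5300·4.6674 + 0.4700·0.0000] = 2.2834

$2.28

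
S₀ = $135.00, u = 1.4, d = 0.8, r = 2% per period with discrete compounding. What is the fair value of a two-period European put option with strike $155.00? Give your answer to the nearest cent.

Risk-neutral probability p = (1 + 0.02 − 0.8)/(1.4 − 0.8) = 0.2200/0.6000 = 0.3667
Terminal stock prices: S_uu = 264.6, S_ud = 151.2, S_dd = 86.4
Terminal payoffs (K − S): max(-109.6, 0) = 0, max(3.8, 0) = 3.8, max(68.6, 0) = 68.6
Node u (S = 189): V_u = 1/1.02·[0.3667·0.0000 + 0.6333·3.8000] = 2.3595
Node d (S = 108): V_d = 1/1.02·[0.3667·3.8000 + 0.6333·68.6000] = 43.9608
Node 0 (S = 135): V_0 = 1/1.02·[0.3667·2.3595 + 0.6333·43.9608] = 28.1441

$28.14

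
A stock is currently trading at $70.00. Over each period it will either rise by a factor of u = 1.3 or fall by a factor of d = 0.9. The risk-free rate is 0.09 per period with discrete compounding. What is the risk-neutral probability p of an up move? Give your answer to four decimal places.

p = 0.4750

Risk-neutral probability p = (1 + 0.09 − 0.9)/(1.3 − 0.9) = 0.1900/0.4000 = 0.4750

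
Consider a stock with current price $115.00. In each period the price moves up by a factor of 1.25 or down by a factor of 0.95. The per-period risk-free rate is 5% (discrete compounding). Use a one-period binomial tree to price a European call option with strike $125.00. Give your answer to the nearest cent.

Risk-neutral probability p = (1 + 0.05 − 0.95)/(1.25 − 0.95) = 0.1000/0.3000 = 0.3333
Terminal stock prices: S_u = 143.8, S_d = 109.2
Terminal payoffs (S − K): max(18.75, 0) = 18.75, max(-15.75, 0) = 0
Node 0 (S = 115): V_0 = 1/1.05·[0.3333·18.7500 + 0.6667·0.0000] = 5.9524

$5.95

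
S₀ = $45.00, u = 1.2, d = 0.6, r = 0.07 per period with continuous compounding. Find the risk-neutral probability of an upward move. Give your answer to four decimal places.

Risk-neutral probability p = (e^0.07 − 0.6)/(1.2 − 0.6) = 0.4725/0.6000 = 0.7875

p = 0.7875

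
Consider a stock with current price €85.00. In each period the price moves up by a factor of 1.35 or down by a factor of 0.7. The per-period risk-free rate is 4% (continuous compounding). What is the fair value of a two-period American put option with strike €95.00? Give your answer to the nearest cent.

Risk-neutral probability p = (e^0.04 − 0.7)/(1.35 − 0.7) = 0.3408/0.6500 = 0.5243
Terminal stock prices: S_uu = 154.9, S_ud = 80.33, S_dd = 41.65
Terminal payoffs (K − S): max(-59.91, 0) = 0, max(14.67, 0) = 14.67, max(53.35, 0) = 53.35
Node u (S = 114.8): continuation = e^(−0.04)·[0.5243·0.0000 + 0.4757·14.6750] = 6.7068; exercise value = 0.0000 ≤ continuation, so V_u = 6.7068
Node d (S = 59.5): continuation = e^(−0.04)·[0.5243·14.6750 + 0.4757·53.3500] = 31.7750; exercise value = 35.5000 > continuation, so V_d = 35.5000 (exercise)
Node 0 (S = 85): continuation = e^(−0.04)·[0.5243·6.7068 + 0.4757·35.5000] = 19.6030; exercise value = 10.0000 ≤ continuation, so V_0 = 19.6030

€19.60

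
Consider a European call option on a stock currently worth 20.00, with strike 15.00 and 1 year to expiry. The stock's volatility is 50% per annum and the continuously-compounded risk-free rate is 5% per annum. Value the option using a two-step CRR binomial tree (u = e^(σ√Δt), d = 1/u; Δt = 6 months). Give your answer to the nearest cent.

7.22

CRR parameters: u = e^(σ√Δt) = e^(0.5·√0.5) = 1.4241, d = 1/u = 0.7022
Per-period rate: rΔt = 0.05·0.5 = 0.025, so R = e^0.025 = 1.0253
Risk-neutral probability p = (e^0.025 − 0.7022)/(1.4241 − 0.7022) = 0.3231/0.7219 = 0.4476
Terminal stock prices: S_uu = 40.56, S_ud = 20, S_dd = 9.861
Terminal payoffs (S − K): max(25.56, 0) = 25.56, max(5, 0) = 5, max(-5.139, 0) = 0
Node u (S = 28.48): V_u = e^(−0.025)·[0.4476·25.5623 + 0.5524·5.0000] = 13.8527
Node d (S = 14.04): V_d = e^(−0.025)·[0.4476·5.0000 + 0.5524·0.0000] = 2.1827
Node 0 (S = 20): V_0 = e^(−0.025)·[0.4476·13.8527 + 0.5524·2.1827] = 7.2232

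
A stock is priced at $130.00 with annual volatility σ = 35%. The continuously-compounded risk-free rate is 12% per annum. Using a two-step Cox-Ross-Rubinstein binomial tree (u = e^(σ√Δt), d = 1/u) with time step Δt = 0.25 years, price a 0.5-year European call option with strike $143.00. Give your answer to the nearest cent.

CRR parameters: u = e^(σ√Δt) = e^(0.35·√0.25) = 1.1912, d = 1/u = 0.8395
Per-period rate: rΔt = 0.12·0.25 = 0.03, so R = e^0.03 = 1.0305
Risk-neutral probability p = (e^0.03 − 0.8395)/(1.1912 − 0.8395) = 0.1910/0.3518 = 0.5429
Terminal stock prices: S_uu = 184.5, S_ud = 130, S_dd = 91.61
Terminal payoffs (S − K): max(41.48, 0) = 41.48, max(-13, 0) = 0, max(-51.39, 0) = 0
Node u (S = 154.9): V_u = e^(−0.03)·[0.5429·41.4788 + 0.4571·0.0000] = 21.8546
Node d (S = 109.1): V_d = e^(−0.03)·[0.5429·0.0000 + 0.4571·0.0000] = 0.0000
Node 0 (S = 130): V_0 = e^(−0.03)·[0.5429·21.8546 + 0.4571·0.0000] = 11.5149

$11.51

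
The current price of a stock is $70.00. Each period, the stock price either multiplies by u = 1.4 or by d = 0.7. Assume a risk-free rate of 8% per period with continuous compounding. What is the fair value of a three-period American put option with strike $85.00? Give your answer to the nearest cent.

$18.50

Risk-neutral probability p = (e^0.08 − 0.7)/(1.4 − 0.7) = 0.3833/0.7000 = 0.5476
Terminal stock prices: S_uuu = 192.1, S_uud = 96.04, S_udd = 48.02, S_ddd = 24.01
Terminal payoffs (K − S): max(-107.1, 0) = 0, max(-11.04, 0) = 0, max(36.98, 0) = 36.98, max(60.99, 0) = 60.99
Node uu (S = 137.2): continuation = e^(−0.08)·[0.5476·0.0000 + 0.4524·0.0000] = 0.0000; exercise value = 0.0000 ≤ continuation, so V_uu = 0.0000
Node ud (S = 68.6): continuation = e^(−0.08)·[0.5476·0.0000 + 0.4524·36.9800] = 15.4451; exercise value = 16.4000 > continuation, so V_ud = 16.4000 (exercise)
Node dd (S = 34.3): continuation = e^(−0.08)·[0.5476·36.9800 + 0.4524·60.9900] = 44.1649; exercise value = 50.7000 > continuation, so V_dd = 50.7000 (exercise)
Node u (S = 98): continuation = e^(−0.08)·[0.5476·0.0000 + 0.4524·16.4000] = 6.8496; exercise value = 0.0000 ≤ continuation, so V_u = 6.8496
Node d (S = 49): continuation = e^(−0.08)·[0.5476·16.4000 + 0.4524·50.7000] = 29.4649; exercise value = 36.0000 > continuation, so V_d = 36.0000 (exercise)
Node 0 (S = 70): continuation = e^(−0.08)·[0.5476·6.8496 + 0.4524·36.0000] = 18.4980; exercise value = 15.0000 ≤ continuation, so V_0 = 18.4980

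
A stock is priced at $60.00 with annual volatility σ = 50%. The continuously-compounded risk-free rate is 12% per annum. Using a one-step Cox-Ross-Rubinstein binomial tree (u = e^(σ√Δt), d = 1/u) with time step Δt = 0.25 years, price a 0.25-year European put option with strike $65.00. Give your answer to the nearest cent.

$8.90

CRR parameters: u = e^(σ√Δt) = e^(0.5·√0.25) = 1.2840, d = 1/u = 0.7788
Per-period rate: rΔt = 0.12·0.25 = 0.03, so R = e^0.03 = 1.0305
Risk-neutral probability p = (e^0.03 − 0.7788)/(1.2840 − 0.7788) = 0.2517/0.5052 = 0.4981
Terminal stock prices: S_u = 77.04, S_d = 46.73
Terminal payoffs (K − S): max(-12.04, 0) = 0, max(18.27, 0) = 18.27
Node 0 (S = 60): V_0 = e^(−0.03)·[0.4981·0.0000 + 0.5019·18.2720] = 8.8996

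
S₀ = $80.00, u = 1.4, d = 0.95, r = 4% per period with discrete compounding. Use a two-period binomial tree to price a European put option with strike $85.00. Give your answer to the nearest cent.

Risk-neutral probability p = (1 + 0.04 − 0.95)/(1.4 − 0.95) = 0.0900/0.4500 = 0.2000
Terminal stock prices: S_uu = 156.8, S_ud = 106.4, S_dd = 72.2
Terminal payoffs (K − S): max(-71.8, 0) = 0, max(-21.4, 0) = 0, max(12.8, 0) = 12.8
Node u (S = 112): V_u = 1/1.04·[0.2000·0.0000 + 0.8000·0.0000] = 0.0000
Node d (S = 76): V_d = 1/1.04·[0.2000·0.0000 + 0.8000·12.8000] = 9.8462
Node 0 (S = 80): V_0 = 1/1.04·[0.2000·0.0000 + 0.8000·9.8462] = 7.5740

$7.57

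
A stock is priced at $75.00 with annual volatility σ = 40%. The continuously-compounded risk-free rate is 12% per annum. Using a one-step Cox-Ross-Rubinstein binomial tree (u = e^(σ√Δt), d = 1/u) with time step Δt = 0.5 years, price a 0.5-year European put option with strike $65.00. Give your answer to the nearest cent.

$3.69

CRR parameters: u = e^(σ√Δt) = e^(0.4·√0.5) = 1.3269, d = 1/u = 0.7536
Per-period rate: rΔt = 0.12·0.5 = 0.06, so R = e^0.06 = 1.0618
Risk-neutral probability p = (e^0.06 − 0.7536)/(1.3269 − 0.7536) = 0.3082/0.5733 = 0.5376
Terminal stock prices: S_u = 99.52, S_d = 56.52
Terminal payoffs (K − S): max(-34.52, 0) = 0, max(8.477, 0) = 8.477
Node 0 (S = 75): V_0 = e^(−0.06)·[0.5376·0.0000 + 0.4624·8.4771] = 3.6913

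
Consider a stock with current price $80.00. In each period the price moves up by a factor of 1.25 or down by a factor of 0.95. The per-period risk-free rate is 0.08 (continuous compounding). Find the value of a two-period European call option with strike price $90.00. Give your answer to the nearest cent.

$7.99

Risk-neutral probability p = (e^0.08 − 0.95)/(1.25 − 0.95) = 0.1333/0.3000 = 0.4443
Terminal stock prices: S_uu = 125, S_ud = 95, S_dd = 72.2
Terminal payoffs (S − K): max(35, 0) = 35, max(5, 0) = 5, max(-17.8, 0) = 0
Node u (S = 100): V_u = e^(−0.08)·[0.4443·35.0000 + 0.5557·5.0000] = 16.9195
Node d (S = 76): V_d = e^(−0.08)·[0.4443·5.0000 + 0.5557·0.0000] = 2.0507
Node 0 (S = 80): V_0 = e^(−0.08)·[0.4443·16.9195 + 0.5557·2.0507] = 7.9912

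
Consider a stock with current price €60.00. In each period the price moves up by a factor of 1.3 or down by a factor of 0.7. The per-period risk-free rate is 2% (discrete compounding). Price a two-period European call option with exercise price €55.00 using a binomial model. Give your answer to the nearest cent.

Risk-neutral probability p = (1 + 0.02 − 0.7)/(1.3 − 0.7) = 0.3200/0.6000 = 0.5333
Terminal stock prices: S_uu = 101.4, S_ud = 54.6, S_dd = 29.4
Terminal payoffs (S − K): max(46.4, 0) = 46.4, max(-0.4, 0) = 0, max(-25.6, 0) = 0
Node u (S = 78): V_u = 1/1.02·[0.5333·46.4000 + 0.4667·0.0000] = 24.2614
Node d (S = 42): V_d = 1/1.02·[0.5333·0.0000 + 0.4667·0.0000] = 0.0000
Node 0 (S = 60): V_0 = 1/1.02·[0.5333·24.2614 + 0.4667·0.0000] = 12.6857

€12.69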